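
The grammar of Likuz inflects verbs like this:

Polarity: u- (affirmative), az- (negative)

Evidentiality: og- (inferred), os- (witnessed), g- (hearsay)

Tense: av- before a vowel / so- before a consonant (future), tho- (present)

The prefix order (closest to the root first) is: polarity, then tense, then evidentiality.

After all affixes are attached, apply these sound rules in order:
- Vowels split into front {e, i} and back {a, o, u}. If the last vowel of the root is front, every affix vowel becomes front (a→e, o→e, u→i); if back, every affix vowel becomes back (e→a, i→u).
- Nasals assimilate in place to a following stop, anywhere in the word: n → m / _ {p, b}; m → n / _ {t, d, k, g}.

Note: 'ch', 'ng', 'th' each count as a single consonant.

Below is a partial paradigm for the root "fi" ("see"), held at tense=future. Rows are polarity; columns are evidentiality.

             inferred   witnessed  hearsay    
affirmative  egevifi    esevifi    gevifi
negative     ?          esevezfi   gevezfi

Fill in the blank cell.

egevezfi

Attach polarity negative az- → azfi.
Attach tense future av- (before vowel 'a') → avazfi.
Attach evidentiality inferred og- → ogavazfi.
Apply vowel harmony: ogavazfi → egevezfi.
Nasal assimilation: no change.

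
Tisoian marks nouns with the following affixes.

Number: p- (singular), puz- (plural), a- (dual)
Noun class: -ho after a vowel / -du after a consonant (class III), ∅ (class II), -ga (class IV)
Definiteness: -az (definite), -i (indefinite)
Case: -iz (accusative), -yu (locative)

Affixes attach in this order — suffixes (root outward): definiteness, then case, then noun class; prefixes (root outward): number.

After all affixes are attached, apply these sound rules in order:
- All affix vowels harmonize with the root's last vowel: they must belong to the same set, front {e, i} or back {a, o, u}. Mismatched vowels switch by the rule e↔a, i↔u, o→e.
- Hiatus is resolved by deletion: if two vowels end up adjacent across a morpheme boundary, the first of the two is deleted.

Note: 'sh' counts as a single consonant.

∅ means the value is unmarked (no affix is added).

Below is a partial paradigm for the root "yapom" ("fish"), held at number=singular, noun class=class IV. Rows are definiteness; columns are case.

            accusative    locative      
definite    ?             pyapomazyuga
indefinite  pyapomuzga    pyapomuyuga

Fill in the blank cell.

Attach number singular p- → pyapom.
Attach definiteness definite -az → pyapomaz.
Attach case accusative -iz → pyapomaziz.
Attach noun class class IV -ga → pyapomazizga.
Apply vowel harmony: pyapomazizga → pyapomazuzga.
Vowel deletion: no change.

pyapomazuzga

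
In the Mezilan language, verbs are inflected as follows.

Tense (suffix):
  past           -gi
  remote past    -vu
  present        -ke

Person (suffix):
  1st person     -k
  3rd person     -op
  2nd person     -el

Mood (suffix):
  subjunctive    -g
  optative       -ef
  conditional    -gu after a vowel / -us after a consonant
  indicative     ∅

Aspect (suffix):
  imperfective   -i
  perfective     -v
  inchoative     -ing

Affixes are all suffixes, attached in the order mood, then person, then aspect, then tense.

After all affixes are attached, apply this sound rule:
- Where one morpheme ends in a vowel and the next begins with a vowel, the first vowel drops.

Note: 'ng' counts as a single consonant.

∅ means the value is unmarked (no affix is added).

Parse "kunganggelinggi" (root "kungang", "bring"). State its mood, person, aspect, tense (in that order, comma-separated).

Segment: kungang-g-el-ing-gi.
mood: -g → subjunctive.
person: -el → 2nd person.
aspect: -ing → inchoative.
tense: -gi → past.

subjunctive, 2nd person, inchoative, past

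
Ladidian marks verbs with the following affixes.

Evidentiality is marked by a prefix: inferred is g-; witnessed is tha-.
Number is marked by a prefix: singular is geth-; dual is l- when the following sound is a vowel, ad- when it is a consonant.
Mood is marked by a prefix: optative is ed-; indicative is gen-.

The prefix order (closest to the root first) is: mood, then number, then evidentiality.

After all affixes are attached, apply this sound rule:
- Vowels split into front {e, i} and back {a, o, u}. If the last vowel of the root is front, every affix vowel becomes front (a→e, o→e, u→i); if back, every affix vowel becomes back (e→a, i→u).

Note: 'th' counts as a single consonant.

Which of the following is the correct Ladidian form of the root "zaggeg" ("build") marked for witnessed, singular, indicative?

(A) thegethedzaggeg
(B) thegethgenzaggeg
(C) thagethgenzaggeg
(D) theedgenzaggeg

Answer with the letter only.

Attach mood indicative gen- → genzaggeg.
Attach number singular geth- → gethgenzaggeg.
Attach evidentiality witnessed tha- → thagethgenzaggeg.
Apply vowel harmony: thagethgenzaggeg → thegethgenzaggeg.
So the correct form is thegethgenzaggeg, option (B).
(C) thagethgenzaggeg is wrong: it fails to apply the sound rule(s).
(D) theedgenzaggeg is wrong: it uses dual instead of singular for number.
(A) thegethedzaggeg is wrong: it uses optative instead of indicative for mood.

B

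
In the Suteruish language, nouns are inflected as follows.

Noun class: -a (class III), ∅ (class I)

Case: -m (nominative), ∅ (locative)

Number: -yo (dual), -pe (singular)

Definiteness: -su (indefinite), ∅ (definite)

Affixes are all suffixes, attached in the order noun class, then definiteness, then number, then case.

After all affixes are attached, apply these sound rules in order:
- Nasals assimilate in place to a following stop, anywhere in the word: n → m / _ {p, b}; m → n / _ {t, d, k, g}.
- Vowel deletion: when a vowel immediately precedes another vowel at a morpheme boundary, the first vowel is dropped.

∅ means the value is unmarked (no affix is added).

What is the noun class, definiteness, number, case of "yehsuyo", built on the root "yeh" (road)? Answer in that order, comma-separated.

class I, indefinite, dual, locative

Segment: yeh-su-yo.
noun class: ∅ → class I.
definiteness: -su → indefinite.
number: -yo → dual.
case: ∅ → locative.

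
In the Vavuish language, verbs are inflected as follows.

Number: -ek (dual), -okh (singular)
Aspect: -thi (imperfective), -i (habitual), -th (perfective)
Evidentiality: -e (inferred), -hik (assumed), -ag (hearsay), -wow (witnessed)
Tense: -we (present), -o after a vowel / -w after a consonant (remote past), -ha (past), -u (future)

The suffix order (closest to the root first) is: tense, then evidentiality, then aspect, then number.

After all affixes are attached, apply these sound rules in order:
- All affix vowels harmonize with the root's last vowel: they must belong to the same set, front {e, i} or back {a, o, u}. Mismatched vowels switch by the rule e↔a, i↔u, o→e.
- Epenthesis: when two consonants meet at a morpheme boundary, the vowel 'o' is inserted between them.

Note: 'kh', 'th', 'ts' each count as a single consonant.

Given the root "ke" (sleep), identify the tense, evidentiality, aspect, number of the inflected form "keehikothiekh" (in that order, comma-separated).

Segment: ke-o-hik-thi-okh.
tense: -o/w → remote past.
evidentiality: -hik → assumed.
aspect: -thi → imperfective.
number: -okh → singular.

remote past, assumed, imperfective, singular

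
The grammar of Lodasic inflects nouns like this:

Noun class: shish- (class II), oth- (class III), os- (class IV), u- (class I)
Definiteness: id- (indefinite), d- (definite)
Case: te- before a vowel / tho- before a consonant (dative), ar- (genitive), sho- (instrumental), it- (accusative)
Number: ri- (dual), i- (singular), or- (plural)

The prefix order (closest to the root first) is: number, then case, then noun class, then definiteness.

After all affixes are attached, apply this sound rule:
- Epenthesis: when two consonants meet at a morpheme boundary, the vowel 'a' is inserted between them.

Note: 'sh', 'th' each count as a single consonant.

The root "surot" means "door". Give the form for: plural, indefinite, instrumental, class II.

Attach number plural or- → orsurot.
Attach case instrumental sho- → shoorsurot.
Attach noun class class II shish- → shishshoorsurot.
Attach definiteness indefinite id- → idshishshoorsurot.
Apply epenthesis: idshishshoorsurot → idashishashoorasurot.

idashishashoorasurot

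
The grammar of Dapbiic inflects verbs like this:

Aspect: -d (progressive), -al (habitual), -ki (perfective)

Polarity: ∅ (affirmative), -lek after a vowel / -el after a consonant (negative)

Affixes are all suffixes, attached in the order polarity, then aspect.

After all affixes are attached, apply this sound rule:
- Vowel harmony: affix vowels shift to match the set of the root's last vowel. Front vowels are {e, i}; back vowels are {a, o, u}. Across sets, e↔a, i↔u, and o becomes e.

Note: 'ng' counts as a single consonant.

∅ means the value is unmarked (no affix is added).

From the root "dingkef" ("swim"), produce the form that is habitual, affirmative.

dingkefel

polarity = affirmative: zero marking, form stays dingkef.
Attach aspect habitual -al → dingkefal.
Apply vowel harmony: dingkefal → dingkefel.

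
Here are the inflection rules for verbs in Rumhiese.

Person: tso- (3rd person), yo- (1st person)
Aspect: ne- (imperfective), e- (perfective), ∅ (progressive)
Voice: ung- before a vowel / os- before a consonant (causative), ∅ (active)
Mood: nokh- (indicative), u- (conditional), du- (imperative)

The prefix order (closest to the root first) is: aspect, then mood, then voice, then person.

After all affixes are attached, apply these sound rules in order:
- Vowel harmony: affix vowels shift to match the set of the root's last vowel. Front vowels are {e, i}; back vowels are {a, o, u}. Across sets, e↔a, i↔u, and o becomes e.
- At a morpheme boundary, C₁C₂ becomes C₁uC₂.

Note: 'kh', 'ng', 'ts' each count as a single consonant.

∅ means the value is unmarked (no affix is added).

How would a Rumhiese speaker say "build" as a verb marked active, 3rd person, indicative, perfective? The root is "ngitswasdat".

tsonokhangitswasdat

Attach aspect perfective e- → engitswasdat.
Attach mood indicative nokh- → nokhengitswasdat.
voice = active: zero marking, form stays nokhengitswasdat.
Attach person 3rd person tso- → tsonokhengitswasdat.
Apply vowel harmony: tsonokhengitswasdat → tsonokhangitswasdat.
Epenthesis: no change.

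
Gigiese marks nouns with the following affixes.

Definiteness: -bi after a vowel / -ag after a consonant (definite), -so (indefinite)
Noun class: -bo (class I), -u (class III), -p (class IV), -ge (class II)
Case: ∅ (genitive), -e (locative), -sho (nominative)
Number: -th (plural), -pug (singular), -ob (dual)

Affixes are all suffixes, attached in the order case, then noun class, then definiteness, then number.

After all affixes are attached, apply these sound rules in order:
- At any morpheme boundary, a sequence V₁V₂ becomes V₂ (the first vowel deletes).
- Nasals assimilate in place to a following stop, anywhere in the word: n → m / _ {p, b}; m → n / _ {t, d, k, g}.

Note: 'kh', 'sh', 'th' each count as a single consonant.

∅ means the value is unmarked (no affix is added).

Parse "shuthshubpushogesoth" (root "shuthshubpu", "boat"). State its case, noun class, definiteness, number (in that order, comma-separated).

Segment: shuthshubpu-sho-ge-so-th.
case: -sho → nominative.
noun class: -ge → class II.
definiteness: -so → indefinite.
number: -th → plural.

nominative, class II, indefinite, plural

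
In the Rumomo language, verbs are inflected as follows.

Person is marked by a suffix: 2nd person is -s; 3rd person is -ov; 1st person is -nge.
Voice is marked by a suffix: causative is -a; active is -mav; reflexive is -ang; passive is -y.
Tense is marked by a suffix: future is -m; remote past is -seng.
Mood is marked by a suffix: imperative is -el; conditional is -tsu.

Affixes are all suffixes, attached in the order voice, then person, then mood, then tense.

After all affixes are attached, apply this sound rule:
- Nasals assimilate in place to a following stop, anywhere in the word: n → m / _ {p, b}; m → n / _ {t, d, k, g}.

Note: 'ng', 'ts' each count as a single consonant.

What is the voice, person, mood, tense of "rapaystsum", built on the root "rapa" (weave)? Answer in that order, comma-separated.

passive, 2nd person, conditional, future

Segment: rapa-y-s-tsu-m.
voice: -y → passive.
person: -s → 2nd person.
mood: -tsu → conditional.
tense: -m → future.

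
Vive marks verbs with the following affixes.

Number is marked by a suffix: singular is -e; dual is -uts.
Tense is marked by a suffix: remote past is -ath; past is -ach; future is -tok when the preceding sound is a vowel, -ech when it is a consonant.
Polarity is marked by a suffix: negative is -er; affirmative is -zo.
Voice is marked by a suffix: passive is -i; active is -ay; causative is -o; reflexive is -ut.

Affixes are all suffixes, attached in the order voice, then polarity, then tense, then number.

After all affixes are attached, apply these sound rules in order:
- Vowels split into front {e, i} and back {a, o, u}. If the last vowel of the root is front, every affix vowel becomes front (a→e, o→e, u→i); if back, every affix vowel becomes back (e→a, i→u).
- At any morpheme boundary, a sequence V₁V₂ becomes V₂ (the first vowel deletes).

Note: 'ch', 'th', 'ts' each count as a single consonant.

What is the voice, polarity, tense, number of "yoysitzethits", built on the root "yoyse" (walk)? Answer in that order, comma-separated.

Segment: yoyse-ut-zo-ath-uts.
voice: -ut → reflexive.
polarity: -zo → affirmative.
tense: -ath → remote past.
number: -uts → dual.

reflexive, affirmative, remote past, dual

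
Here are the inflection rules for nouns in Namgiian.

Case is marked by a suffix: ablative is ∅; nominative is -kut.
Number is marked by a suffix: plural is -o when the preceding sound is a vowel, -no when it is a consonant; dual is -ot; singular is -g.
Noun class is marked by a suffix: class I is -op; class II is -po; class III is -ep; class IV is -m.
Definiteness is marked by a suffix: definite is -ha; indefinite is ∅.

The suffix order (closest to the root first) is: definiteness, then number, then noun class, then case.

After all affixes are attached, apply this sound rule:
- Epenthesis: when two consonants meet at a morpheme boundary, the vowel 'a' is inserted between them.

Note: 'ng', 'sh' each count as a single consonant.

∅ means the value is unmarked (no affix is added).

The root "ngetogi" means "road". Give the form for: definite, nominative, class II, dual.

ngetogihaotapokut

Attach definiteness definite -ha → ngetogiha.
Attach number dual -ot → ngetogihaot.
Attach noun class class II -po → ngetogihaotpo.
Attach case nominative -kut → ngetogihaotpokut.
Apply epenthesis: ngetogihaotpokut → ngetogihaotapokut.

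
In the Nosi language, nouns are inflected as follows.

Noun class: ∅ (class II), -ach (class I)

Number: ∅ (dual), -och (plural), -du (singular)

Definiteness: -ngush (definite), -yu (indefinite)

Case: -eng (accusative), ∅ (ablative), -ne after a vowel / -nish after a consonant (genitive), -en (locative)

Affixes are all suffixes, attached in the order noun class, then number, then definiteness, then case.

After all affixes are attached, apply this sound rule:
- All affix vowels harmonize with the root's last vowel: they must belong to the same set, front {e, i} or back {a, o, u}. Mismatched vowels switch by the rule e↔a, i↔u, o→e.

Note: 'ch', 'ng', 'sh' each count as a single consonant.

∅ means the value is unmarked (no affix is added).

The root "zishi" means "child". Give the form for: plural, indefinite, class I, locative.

zishiechechyien

Attach noun class class I -ach → zishiach.
Attach number plural -och → zishiachoch.
Attach definiteness indefinite -yu → zishiachochyu.
Attach case locative -en → zishiachochyuen.
Apply vowel harmony: zishiachochyuen → zishiechechyien.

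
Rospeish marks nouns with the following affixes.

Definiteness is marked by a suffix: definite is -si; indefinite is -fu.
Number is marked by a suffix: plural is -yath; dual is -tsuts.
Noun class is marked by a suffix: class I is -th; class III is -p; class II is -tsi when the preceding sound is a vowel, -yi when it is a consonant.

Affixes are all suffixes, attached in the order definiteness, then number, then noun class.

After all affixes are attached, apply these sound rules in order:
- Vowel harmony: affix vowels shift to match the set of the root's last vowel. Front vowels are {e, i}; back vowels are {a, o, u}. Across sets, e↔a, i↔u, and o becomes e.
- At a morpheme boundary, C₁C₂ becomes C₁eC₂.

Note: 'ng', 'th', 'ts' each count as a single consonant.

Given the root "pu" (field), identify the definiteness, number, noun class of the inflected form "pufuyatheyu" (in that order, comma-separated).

Segment: pu-fu-yath-yi.
definiteness: -fu → indefinite.
number: -yath → plural.
noun class: -tsi/yi → class II.

indefinite, plural, class II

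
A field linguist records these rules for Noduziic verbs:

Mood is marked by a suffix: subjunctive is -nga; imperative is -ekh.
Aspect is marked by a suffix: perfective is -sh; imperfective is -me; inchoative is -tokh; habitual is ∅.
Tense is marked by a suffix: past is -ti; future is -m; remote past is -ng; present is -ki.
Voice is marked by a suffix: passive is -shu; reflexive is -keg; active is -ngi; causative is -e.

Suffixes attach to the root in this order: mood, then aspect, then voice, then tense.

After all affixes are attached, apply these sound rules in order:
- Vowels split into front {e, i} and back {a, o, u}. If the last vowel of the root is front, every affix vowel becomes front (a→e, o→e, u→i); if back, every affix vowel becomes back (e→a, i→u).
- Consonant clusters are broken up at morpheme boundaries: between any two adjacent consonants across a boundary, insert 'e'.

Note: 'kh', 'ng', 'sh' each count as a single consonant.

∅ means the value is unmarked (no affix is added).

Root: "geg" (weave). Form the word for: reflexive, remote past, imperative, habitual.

Attach mood imperative -ekh → gegekh.
aspect = habitual: zero marking, form stays gegekh.
Attach voice reflexive -keg → gegekhkeg.
Attach tense remote past -ng → gegekhkegng.
Vowel harmony: no change.
Apply epenthesis: gegekhkegng → gegekhekegeng.

gegekhekegeng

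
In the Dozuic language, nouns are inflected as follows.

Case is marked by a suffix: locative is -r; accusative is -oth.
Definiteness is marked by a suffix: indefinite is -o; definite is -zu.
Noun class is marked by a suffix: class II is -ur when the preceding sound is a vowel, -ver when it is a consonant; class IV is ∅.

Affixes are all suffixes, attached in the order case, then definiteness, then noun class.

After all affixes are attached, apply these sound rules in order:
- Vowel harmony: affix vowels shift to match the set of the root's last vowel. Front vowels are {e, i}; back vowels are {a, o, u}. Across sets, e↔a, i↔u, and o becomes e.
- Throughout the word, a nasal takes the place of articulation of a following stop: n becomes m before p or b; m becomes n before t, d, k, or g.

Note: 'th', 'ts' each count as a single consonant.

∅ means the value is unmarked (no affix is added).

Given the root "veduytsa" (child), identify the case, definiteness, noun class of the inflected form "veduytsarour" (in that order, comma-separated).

locative, indefinite, class II

Segment: veduytsa-r-o-ur.
case: -r → locative.
definiteness: -o → indefinite.
noun class: -ur/ver → class II.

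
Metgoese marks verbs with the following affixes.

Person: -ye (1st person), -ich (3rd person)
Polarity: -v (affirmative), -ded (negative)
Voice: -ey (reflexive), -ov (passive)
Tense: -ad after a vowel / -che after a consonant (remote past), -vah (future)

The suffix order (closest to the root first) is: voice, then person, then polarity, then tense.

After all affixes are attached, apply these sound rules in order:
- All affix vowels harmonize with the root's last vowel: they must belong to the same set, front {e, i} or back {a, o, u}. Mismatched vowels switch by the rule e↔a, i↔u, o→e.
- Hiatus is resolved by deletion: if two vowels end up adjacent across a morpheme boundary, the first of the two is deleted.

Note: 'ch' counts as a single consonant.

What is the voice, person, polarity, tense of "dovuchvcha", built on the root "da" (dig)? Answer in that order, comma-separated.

passive, 3rd person, affirmative, remote past

Segment: da-ov-ich-v-che.
voice: -ov → passive.
person: -ich → 3rd person.
polarity: -v → affirmative.
tense: -ad/che → remote past.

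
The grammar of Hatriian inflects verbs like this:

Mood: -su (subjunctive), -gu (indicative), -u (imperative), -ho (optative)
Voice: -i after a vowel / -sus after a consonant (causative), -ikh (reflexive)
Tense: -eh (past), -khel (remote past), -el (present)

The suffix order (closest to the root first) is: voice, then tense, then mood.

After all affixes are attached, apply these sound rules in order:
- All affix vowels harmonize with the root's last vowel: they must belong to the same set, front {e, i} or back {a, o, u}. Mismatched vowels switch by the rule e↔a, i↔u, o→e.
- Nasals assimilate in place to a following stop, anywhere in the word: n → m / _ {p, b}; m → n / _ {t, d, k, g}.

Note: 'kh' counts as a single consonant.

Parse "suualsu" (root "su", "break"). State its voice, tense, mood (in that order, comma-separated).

Segment: su-i-el-su.
voice: -i/sus → causative.
tense: -el → present.
mood: -su → subjunctive.

causative, present, subjunctive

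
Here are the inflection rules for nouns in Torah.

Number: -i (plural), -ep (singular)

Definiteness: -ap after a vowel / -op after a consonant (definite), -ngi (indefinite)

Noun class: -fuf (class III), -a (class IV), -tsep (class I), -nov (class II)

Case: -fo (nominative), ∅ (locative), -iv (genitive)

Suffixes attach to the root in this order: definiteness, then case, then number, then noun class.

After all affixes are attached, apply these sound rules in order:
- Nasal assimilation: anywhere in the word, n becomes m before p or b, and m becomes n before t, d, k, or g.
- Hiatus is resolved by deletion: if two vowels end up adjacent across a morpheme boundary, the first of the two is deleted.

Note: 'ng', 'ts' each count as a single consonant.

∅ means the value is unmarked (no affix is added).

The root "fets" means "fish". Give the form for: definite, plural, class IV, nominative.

Attach definiteness definite -op (after consonant 'ts') → fetsop.
Attach case nominative -fo → fetsopfo.
Attach number plural -i → fetsopfoi.
Attach noun class class IV -a → fetsopfoia.
Nasal assimilation: no change.
Apply vowel deletion: fetsopfoia → fetsopfa.

fetsopfa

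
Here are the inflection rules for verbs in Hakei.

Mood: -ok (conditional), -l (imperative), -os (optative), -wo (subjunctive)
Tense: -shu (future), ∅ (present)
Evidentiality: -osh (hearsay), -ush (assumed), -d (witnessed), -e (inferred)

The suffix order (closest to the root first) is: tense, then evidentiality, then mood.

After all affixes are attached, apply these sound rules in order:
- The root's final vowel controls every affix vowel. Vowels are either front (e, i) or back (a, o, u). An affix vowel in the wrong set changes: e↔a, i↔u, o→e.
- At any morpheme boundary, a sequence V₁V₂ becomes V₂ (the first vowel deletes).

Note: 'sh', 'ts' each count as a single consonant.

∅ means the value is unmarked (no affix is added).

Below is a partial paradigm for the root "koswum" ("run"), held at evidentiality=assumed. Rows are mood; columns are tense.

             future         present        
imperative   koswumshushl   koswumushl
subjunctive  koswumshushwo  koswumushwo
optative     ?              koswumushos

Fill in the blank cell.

Attach tense future -shu → koswumshu.
Attach evidentiality assumed -ush → koswumshuush.
Attach mood optative -os → koswumshuushos.
Vowel harmony: no change.
Apply vowel deletion: koswumshuushos → koswumshushos.

koswumshushos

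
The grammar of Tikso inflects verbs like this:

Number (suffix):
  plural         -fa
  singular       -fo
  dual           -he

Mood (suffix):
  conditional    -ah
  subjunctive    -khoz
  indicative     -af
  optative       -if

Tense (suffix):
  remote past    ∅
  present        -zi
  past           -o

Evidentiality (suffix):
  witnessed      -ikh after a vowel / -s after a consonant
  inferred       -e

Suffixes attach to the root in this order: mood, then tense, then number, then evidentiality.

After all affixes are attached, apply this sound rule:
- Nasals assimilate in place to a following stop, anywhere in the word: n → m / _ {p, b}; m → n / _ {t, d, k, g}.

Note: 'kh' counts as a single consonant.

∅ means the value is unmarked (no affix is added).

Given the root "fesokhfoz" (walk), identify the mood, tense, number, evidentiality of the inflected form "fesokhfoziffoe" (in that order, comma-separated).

optative, remote past, singular, inferred

Segment: fesokhfoz-if-fo-e.
mood: -if → optative.
tense: ∅ → remote past.
number: -fo → singular.
evidentiality: -e → inferred.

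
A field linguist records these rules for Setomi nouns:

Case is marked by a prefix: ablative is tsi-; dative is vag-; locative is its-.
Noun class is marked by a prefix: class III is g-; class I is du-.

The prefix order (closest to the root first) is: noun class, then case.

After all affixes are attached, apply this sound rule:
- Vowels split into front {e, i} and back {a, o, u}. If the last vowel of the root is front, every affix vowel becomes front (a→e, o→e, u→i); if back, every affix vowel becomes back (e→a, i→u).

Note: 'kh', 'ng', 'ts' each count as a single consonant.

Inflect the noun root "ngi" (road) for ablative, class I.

tsidingi

Attach noun class class I du- → dungi.
Attach case ablative tsi- → tsidungi.
Apply vowel harmony: tsidungi → tsidingi.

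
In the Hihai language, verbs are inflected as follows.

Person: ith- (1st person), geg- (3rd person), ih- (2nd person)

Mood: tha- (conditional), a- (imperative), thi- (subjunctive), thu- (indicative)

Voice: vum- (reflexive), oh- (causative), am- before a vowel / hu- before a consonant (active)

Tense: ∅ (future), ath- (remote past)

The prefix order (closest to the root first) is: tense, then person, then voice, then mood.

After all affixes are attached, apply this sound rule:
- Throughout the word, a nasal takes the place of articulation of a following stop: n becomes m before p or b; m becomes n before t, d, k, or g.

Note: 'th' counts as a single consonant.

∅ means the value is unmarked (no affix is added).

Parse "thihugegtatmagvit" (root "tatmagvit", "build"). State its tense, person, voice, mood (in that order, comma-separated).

future, 3rd person, active, subjunctive

Segment: thi-hu-geg-tatmagvit.
tense: ∅ → future.
person: geg- → 3rd person.
voice: am/hu- → active.
mood: thi- → subjunctive.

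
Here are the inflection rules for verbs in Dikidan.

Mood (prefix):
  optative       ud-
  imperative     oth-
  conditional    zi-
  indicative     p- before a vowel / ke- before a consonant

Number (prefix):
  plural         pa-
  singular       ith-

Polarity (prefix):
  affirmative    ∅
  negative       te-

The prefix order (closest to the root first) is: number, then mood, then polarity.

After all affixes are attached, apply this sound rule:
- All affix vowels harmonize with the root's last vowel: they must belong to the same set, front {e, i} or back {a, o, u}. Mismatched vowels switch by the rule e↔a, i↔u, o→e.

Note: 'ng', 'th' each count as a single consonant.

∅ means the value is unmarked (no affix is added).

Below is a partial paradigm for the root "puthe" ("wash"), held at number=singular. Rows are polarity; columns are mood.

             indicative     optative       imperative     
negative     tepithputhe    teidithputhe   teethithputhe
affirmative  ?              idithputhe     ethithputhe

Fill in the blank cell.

Attach number singular ith- → ithputhe.
Attach mood indicative p- (before vowel 'i') → pithputhe.
polarity = affirmative: zero marking, form stays pithputhe.
Vowel harmony: no change.

pithputhe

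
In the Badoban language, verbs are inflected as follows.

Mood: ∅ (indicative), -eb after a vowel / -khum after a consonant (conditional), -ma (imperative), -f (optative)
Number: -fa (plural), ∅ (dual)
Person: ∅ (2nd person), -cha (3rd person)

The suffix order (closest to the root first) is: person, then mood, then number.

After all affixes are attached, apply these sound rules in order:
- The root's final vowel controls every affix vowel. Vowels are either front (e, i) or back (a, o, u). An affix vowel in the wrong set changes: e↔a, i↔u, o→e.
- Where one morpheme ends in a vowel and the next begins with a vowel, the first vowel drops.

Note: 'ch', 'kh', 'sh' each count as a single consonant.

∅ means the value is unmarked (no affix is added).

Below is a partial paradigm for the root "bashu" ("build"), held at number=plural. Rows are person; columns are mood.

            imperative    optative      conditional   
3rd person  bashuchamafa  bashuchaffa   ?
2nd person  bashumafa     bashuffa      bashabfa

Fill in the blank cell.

Attach person 3rd person -cha → bashucha.
Attach mood conditional -eb (after vowel 'a') → bashuchaeb.
Attach number plural -fa → bashuchaebfa.
Apply vowel harmony: bashuchaebfa → bashuchaabfa.
Apply vowel deletion: bashuchaabfa → bashuchabfa.

bashuchabfa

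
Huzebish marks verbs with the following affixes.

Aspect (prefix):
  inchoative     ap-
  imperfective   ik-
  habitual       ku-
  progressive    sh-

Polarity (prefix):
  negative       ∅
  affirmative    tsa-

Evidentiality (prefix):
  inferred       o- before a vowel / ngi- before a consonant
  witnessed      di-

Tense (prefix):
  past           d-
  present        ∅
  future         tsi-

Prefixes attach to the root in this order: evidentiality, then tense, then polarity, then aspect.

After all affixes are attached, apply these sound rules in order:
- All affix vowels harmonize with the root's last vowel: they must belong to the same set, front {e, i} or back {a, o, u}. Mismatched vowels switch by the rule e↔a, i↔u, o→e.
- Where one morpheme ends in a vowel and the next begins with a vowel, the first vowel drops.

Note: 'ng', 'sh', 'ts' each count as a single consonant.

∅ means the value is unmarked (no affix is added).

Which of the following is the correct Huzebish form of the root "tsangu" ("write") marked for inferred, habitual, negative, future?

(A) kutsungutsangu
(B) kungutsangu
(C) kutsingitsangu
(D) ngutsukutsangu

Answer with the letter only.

Attach evidentiality inferred ngi- (before consonant 'ts') → ngitsangu.
Attach tense future tsi- → tsingitsangu.
polarity = negative: zero marking, form stays tsingitsangu.
Attach aspect habitual ku- → kutsingitsangu.
Apply vowel harmony: kutsingitsangu → kutsungutsangu.
Vowel deletion: no change.
So the correct form is kutsungutsangu, option (A).
(B) kungutsangu is wrong: it uses present instead of future for tense.
(C) kutsingitsangu is wrong: it fails to apply the sound rule(s).
(D) ngutsukutsangu is wrong: it has the affixes in the wrong order.

A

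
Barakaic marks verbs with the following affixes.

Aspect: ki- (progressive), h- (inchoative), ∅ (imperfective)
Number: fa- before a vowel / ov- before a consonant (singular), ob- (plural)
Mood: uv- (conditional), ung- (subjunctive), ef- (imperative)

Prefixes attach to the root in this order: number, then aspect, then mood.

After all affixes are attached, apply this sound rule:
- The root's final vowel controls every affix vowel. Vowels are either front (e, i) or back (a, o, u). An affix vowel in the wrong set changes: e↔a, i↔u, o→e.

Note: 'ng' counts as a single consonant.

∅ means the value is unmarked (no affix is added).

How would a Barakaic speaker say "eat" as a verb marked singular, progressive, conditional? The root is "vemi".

ivkievvemi

Attach number singular ov- (before consonant 'v') → ovvemi.
Attach aspect progressive ki- → kiovvemi.
Attach mood conditional uv- → uvkiovvemi.
Apply vowel harmony: uvkiovvemi → ivkievvemi.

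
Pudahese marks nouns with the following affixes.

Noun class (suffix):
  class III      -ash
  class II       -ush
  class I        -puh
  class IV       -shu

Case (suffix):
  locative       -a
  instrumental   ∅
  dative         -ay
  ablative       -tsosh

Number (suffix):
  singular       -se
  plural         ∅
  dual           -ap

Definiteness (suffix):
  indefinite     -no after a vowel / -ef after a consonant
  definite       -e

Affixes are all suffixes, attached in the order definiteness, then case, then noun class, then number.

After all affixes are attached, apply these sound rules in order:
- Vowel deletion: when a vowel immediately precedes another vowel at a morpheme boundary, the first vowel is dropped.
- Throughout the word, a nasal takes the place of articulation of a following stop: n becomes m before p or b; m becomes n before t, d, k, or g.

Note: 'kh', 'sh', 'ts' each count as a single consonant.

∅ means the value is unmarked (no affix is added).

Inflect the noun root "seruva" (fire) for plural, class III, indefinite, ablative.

seruvanotsoshash

Attach definiteness indefinite -no (after vowel 'a') → seruvano.
Attach case ablative -tsosh → seruvanotsosh.
Attach noun class class III -ash → seruvanotsoshash.
number = plural: zero marking, form stays seruvanotsoshash.
Vowel deletion: no change.
Nasal assimilation: no change.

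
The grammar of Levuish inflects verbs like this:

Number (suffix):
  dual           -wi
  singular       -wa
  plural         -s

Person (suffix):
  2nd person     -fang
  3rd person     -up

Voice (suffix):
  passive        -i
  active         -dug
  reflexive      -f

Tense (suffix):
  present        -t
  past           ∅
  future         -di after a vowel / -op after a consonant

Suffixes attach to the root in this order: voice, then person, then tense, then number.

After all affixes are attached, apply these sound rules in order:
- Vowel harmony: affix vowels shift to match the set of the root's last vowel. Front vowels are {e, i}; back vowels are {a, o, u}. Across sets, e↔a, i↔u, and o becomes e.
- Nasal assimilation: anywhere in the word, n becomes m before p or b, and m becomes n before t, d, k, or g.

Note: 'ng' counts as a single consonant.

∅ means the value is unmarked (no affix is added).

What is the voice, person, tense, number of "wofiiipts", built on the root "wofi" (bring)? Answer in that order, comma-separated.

Segment: wofi-i-up-t-s.
voice: -i → passive.
person: -up → 3rd person.
tense: -t → present.
number: -s → plural.

passive, 3rd person, present, plural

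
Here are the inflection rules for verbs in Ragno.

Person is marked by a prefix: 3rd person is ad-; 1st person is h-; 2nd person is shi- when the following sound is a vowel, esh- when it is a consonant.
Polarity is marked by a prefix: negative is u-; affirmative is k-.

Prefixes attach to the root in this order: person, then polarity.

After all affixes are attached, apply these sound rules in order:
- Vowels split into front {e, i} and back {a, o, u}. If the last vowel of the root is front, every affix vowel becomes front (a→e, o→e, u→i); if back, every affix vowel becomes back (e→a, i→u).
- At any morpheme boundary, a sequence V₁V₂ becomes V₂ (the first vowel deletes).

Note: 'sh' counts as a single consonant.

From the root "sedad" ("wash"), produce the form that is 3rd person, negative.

Attach person 3rd person ad- → adsedad.
Attach polarity negative u- → uadsedad.
Vowel harmony: no change.
Apply vowel deletion: uadsedad → adsedad.

adsedad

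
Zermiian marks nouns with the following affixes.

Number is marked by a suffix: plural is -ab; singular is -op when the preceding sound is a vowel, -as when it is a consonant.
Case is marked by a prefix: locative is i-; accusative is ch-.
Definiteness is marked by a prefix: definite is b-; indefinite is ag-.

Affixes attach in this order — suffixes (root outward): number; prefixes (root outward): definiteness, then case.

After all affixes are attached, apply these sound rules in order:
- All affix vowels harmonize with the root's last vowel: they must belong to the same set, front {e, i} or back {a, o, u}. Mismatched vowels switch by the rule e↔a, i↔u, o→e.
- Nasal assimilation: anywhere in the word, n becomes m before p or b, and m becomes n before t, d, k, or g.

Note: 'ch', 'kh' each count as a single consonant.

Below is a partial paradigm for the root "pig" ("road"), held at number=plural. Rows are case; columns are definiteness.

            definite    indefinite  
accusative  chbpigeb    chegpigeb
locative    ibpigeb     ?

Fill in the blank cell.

Attach number plural -ab → pigab.
Attach definiteness indefinite ag- → agpigab.
Attach case locative i- → iagpigab.
Apply vowel harmony: iagpigab → iegpigeb.
Nasal assimilation: no change.

iegpigeb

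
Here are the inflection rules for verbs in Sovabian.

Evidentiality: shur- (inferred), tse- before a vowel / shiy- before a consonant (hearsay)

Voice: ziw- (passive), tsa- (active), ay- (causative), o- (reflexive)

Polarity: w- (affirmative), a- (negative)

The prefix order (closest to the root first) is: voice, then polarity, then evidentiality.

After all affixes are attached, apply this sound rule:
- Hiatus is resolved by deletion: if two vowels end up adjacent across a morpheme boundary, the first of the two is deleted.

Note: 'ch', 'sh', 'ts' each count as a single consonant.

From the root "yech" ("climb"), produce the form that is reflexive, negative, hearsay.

Attach voice reflexive o- → oyech.
Attach polarity negative a- → aoyech.
Attach evidentiality hearsay tse- (before vowel 'a') → tseaoyech.
Apply vowel deletion: tseaoyech → tsoyech.

tsoyech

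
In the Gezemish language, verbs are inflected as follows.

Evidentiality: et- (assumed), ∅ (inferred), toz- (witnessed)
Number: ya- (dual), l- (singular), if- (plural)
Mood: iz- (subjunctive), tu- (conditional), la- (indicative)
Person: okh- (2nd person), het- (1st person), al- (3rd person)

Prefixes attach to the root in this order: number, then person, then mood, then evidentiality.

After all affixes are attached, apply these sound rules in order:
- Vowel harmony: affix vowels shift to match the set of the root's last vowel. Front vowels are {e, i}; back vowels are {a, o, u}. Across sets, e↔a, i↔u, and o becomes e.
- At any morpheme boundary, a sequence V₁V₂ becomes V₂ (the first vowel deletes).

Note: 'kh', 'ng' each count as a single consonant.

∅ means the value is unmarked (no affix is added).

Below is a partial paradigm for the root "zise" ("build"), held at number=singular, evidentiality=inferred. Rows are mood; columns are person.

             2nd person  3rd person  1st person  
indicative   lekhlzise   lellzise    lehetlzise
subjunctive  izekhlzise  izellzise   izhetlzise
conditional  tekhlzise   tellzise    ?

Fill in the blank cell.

tihetlzise

Attach number singular l- → lzise.
Attach person 1st person het- → hetlzise.
Attach mood conditional tu- → tuhetlzise.
evidentiality = inferred: zero marking, form stays tuhetlzise.
Apply vowel harmony: tuhetlzise → tihetlzise.
Vowel deletion: no change.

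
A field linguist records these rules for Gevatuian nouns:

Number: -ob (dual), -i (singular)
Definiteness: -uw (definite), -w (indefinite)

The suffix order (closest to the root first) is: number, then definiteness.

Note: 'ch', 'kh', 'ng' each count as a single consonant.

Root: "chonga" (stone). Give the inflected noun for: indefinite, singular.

Attach number singular -i → chongai.
Attach definiteness indefinite -w → chongaiw.

chongaiw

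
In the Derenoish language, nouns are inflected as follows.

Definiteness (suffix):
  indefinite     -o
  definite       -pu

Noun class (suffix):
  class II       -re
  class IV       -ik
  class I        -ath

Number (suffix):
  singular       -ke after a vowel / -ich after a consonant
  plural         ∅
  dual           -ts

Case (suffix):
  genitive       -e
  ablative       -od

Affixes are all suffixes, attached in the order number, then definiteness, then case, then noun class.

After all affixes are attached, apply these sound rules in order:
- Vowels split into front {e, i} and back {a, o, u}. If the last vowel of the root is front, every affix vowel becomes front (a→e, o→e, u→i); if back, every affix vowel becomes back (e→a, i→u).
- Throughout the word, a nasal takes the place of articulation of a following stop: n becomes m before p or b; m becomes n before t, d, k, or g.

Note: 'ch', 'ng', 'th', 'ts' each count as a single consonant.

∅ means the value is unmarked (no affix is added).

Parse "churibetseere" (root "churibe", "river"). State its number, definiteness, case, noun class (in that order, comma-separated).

Segment: churibe-ts-o-e-re.
number: -ts → dual.
definiteness: -o → indefinite.
case: -e → genitive.
noun class: -re → class II.

dual, indefinite, genitive, class II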